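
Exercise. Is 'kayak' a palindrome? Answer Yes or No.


Forward: 'kayak'
Reversed: 'kayak'
They are identical.

Yes


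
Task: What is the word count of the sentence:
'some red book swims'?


Split into words: some | red | book | swims = 4 words.

4


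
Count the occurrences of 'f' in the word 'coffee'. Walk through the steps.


Letter 'f' in 'coffee': found at position(s) 3, 4 = 2 occurrence(s).

2


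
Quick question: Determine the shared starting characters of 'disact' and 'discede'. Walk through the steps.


Compare from the start: 3 characters match: 'dis'. Mismatch at position 4: 'a' vs 'c'.

dis


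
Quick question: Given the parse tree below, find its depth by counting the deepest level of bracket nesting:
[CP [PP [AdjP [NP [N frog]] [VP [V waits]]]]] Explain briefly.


Count bracket nesting levels:
'[' at pos 0: depth = 1
'[' at pos 4: depth = 2
'[' at pos 8: depth = 3
'[' at pos 14: depth = 4
'[' at pos 18: depth = 5
'[' at pos 28: depth = 4
'[' at pos 32: depth = 5
Maximum depth reached: 5

5


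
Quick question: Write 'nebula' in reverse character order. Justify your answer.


Reverse 'nebula' character by character: 'aluben'.

aluben


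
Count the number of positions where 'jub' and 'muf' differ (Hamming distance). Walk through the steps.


Alignment:
Position 1: 'j' vs 'm' = DIFFER
Position 2: 'u' vs 'u' = match
Position 3: 'b' vs 'f' = DIFFER
Total differences: 2

2


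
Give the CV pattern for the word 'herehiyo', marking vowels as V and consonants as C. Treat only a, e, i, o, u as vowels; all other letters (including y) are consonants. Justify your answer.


Letter mapping: h = C, e = V, r = C, e = V, h = C, i = V, y = C, o = V.

CVCVCVCV


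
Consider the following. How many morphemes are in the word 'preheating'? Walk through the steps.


Decomposition: pre- (prefix) + heat (root) + -ing (suffix) = 3 morpheme(s)

3 morphemes


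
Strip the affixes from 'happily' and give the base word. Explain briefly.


Remove suffix '-ly' from 'happily' to get root 'happy'.

happy


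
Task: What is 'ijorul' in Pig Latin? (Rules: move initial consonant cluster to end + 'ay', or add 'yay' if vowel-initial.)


'ijorul' starts with a vowel, so add 'yay': 'ijorulyay'.

ijorulyay


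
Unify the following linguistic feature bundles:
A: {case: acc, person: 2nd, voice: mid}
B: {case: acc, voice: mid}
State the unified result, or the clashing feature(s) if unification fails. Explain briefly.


Compare features:
case: A=acc vs B=acc -> unified: acc
person: A=2nd vs B=_ -> unified: 2nd
voice: A=mid vs B=mid -> unified: mid
No clashes found.

Unified: {case: acc, person: 2nd, voice: mid}


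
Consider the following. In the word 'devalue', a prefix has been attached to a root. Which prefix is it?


The word 'devalue' = 'de' (prefix) + 'value' (root). The prefix is 'de'.

de


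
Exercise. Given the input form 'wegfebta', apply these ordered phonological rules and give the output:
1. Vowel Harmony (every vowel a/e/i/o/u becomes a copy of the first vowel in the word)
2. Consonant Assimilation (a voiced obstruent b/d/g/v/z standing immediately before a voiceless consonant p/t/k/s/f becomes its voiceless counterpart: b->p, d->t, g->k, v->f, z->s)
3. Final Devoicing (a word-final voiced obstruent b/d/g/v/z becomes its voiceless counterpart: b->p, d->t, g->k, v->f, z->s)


Starting form: 'wegfebta'
Rule 1: Vowel Harmony: all vowels become 'e' (matching first vowel). 'wegfebta' -> 'wegfebte'
Rule 2: Consonant Assimilation: voiced obstruent before voiceless consonant becomes voiceless ('gf' -> 'kf', 'bt' -> 'pt'). 'wegfebte' -> 'wekfepte'
Rule 3: Final Devoicing: the word ends in the vowel 'e', not a consonant. No change.
Final form: 'wekfepte'

wekfepte


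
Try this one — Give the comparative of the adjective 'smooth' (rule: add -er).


Apply comparative formation (add -er): 'smooth' -> 'smoother'.

smoother


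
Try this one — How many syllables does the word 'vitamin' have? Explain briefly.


Break 'vitamin' into syllables: vi-ta-min -> vi | ta | min = 3 syllables

3 syllables


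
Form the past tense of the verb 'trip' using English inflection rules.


Apply rule: Double final consonant and add -ed. 'trip' becomes 'tripped'.

tripped


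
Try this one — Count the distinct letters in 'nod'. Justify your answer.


Unique letters in 'nod': {d, n, o} = 3 distinct letters.

3


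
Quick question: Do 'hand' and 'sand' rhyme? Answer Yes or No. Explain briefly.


Rime (stressed vowel + following sounds) of 'hand': -and = /ænd/
Rime of 'sand': -and = /ænd/
/ænd/ and /ænd/ are the same ending sound, so the words rhyme.

Yes


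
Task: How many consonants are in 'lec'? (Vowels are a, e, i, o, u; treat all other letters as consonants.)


Consonants in 'lec': l, c = 2 consonants.

2


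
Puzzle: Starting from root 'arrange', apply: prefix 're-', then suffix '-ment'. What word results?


Step 1: Add prefix 're-' to 'arrange' = 'rearrange'
Step 2: Add suffix '-ment' to 'rearrange' = 'rearrangement'

rearrangement


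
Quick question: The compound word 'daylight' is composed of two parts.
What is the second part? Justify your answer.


Split 'daylight' into 'day' + 'light'. The second part is 'light'.

light


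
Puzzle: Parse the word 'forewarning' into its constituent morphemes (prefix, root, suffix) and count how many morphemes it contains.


Step 1: Identify prefix: 'fore' (meaning: before/front)
Step 2: Identify root: 'warn'
Step 3: Identify suffix(es): 'ing'
Decomposition: fore- (prefix: before/front) + warn (root) + -ing (suffix: ongoing action)
Total morphemes: 3

3 morphemes (fore- (prefix: before/front) + warn (root) + -ing (suffix: ongoing action))


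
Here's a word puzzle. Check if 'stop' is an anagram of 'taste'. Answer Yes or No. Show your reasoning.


Sorted letters of 'stop': 'opst'
Sorted letters of 'taste': 'aestt'
They do not match.

No


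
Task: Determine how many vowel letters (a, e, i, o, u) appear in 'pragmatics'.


Vowels in 'pragmatics': a, a, i = 3 vowels.

3


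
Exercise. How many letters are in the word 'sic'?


Spell out 'sic' and number each letter: s(1), i(2), c(3). Total: 3 letters.

3


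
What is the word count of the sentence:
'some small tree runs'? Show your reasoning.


Split into words: some | small | tree | runs = 4 words.

4


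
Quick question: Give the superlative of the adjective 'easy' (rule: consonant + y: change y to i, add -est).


Apply superlative formation (consonant + y: change y to i, add -est): 'easy' -> 'easiest'.

easiest


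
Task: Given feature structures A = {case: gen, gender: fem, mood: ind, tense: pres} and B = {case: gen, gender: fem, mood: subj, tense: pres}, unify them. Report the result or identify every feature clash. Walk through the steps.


Compare features:
case: A=gen vs B=gen -> unified: gen
gender: A=fem vs B=fem -> unified: fem
mood: A=ind vs B=subj -> CLASH
tense: A=pres vs B=pres -> unified: pres
Clash detected on feature 'mood' (ind vs subj); unification fails.

CLASH on 'mood' (ind vs subj)


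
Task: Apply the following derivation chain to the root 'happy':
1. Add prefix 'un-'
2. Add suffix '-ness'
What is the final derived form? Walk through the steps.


Step 1: Add prefix 'un-' to 'happy' = 'unhappy'
Step 2: Add suffix '-ness' to 'unhappy' = 'unhappiness'

unhappiness


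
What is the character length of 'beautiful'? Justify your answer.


Spell out 'beautiful' and number each letter: b(1), e(2), a(3), u(4), t(5), i(6), f(7), u(8), l(9). Total: 9 letters.

9


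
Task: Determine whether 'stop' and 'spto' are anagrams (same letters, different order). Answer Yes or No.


Sorted letters of 'stop': 'opst'
Sorted letters of 'spto': 'opst'
They match.

Yes


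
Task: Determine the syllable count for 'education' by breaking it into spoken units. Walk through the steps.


Break 'education' into syllables: ed-u-ca-tion -> ed | u | ca | tion = 4 syllables

4 syllables


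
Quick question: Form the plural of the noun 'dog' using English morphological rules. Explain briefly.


Apply rule: Add -s. 'dog' becomes 'dogs'.

dogs


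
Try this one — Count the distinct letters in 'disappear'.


Unique letters in 'disappear': {a, d, e, i, p, r, s} = 7 distinct letters.

7


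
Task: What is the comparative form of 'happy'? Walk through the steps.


Apply comparative formation (consonant + y: change y to i, add -er): 'happy' -> 'happier'.

happier


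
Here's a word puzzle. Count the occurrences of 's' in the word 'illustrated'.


Letter 's' in 'illustrated': found at position(s) 5 = 1 occurrence(s).

1


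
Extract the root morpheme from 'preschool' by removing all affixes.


Remove prefix 'pre' from 'preschool' to get root 'school'.

school


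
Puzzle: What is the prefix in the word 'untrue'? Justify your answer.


The word 'untrue' = 'un' (prefix) + 'true' (root). The prefix is 'un'.

un


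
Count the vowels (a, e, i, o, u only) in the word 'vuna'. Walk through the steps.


Vowels in 'vuna': u, a = 2 vowels.

2


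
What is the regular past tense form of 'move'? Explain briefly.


Apply rule: Add -d (word ends in -e). 'move' becomes 'moved'.

moved


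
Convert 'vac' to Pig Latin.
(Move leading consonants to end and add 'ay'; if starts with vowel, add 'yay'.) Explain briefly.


'vac': move consonant cluster 'v' to end and add 'ay': 'acvay'.

acvay


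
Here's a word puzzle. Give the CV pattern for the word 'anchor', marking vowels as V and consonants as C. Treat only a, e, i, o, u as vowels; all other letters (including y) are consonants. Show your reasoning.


Letter mapping: a = V, n = C, c = C, h = C, o = V, r = C.

VCCCVC


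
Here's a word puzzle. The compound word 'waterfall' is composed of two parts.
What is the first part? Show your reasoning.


Split 'waterfall' into 'water' + 'fall'. The first part is 'water'.

water


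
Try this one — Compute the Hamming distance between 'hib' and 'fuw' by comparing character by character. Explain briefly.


Alignment:
Position 1: 'h' vs 'f' = DIFFER
Position 2: 'i' vs 'u' = DIFFER
Position 3: 'b' vs 'w' = DIFFER
Total differences: 3

3


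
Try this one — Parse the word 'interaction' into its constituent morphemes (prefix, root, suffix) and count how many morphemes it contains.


Step 1: Identify prefix: 'inter' (meaning: between)
Step 2: Identify root: 'act'
Step 3: Identify suffix(es): 'ion'
Decomposition: inter- (prefix: between) + act (root) + -ion (suffix: act of)
Total morphemes: 3

3 morphemes (inter- (prefix: between) + act (root) + -ion (suffix: act of))


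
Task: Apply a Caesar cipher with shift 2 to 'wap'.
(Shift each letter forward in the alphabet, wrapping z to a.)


Shift each letter by 2: w -> y, a -> c, p -> r. Result: 'ycr'.

ycr


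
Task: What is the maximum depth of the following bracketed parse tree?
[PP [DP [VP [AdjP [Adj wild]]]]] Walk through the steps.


Count bracket nesting levels:
'[' at pos 0: depth = 1
'[' at pos 4: depth = 2
'[' at pos 8: depth = 3
'[' at pos 12: depth = 4
'[' at pos 18: depth = 5
Maximum depth reached: 5

5


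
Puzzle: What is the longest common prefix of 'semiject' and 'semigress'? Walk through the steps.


Compare from the start: 4 characters match: 'semi'. Mismatch at position 5: 'j' vs 'g'.

semi


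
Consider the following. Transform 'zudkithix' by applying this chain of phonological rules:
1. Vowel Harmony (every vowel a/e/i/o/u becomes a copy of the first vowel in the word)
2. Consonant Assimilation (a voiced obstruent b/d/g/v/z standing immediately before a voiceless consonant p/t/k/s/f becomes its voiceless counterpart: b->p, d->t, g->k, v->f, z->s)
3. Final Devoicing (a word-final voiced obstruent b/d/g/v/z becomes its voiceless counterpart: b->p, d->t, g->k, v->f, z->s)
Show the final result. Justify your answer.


Starting form: 'zudkithix'
Rule 1: Vowel Harmony: all vowels become 'u' (matching first vowel). 'zudkithix' -> 'zudkuthux'
Rule 2: Consonant Assimilation: voiced obstruent before voiceless consonant becomes voiceless ('dk' -> 'tk'). 'zudkuthux' -> 'zutkuthux'
Rule 3: Final Devoicing: final consonant 'x' is not one of the voiced obstruents b/d/g/v/z. No change.
Final form: 'zutkuthux'

zutkuthux


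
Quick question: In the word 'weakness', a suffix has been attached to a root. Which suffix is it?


The word 'weakness' = 'weak' (root) + '-ness' (suffix). The suffix is '-ness'.

ness


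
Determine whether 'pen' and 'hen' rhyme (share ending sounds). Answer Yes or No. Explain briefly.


Rime (stressed vowel + following sounds) of 'pen': -en = /ɛn/
Rime of 'hen': -en = /ɛn/
/ɛn/ and /ɛn/ are the same ending sound, so the words rhyme.

Yes


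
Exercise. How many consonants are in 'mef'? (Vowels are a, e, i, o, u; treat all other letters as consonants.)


Consonants in 'mef': m, f = 2 consonants.

2


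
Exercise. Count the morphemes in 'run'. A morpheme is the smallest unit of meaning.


Decomposition: run (free morpheme) = 1 morpheme(s)

1 morphemes


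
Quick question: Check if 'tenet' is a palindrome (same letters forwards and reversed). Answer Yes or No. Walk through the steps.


Forward: 'tenet'
Reversed: 'tenet'
They are identical.

Yes


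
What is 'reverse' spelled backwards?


Reverse 'reverse' character by character: 'esrever'.

esrever


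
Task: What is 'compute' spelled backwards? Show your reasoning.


Reverse 'compute' character by character: 'etupmoc'.

etupmoc


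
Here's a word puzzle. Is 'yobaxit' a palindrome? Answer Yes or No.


Forward: 'yobaxit'
Reversed: 'tixaboy'
They differ.

No


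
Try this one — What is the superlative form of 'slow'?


Apply superlative formation (add -est): 'slow' -> 'slowest'.

slowest


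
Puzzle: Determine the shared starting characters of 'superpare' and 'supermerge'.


Compare from the start: 5 characters match: 'super'. Mismatch at position 6: 'p' vs 'm'.

super


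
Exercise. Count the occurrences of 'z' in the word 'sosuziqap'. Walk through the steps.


Letter 'z' in 'sosuziqap': found at position(s) 5 = 1 occurrence(s).

1


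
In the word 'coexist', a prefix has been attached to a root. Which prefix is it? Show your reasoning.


The word 'coexist' = 'co' (prefix) + 'exist' (root). The prefix is 'co'.

co


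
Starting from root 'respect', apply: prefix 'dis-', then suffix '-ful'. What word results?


Step 1: Add prefix 'dis-' to 'respect' = 'disrespect'
Step 2: Add suffix '-ful' to 'disrespect' = 'disrespectful'

disrespectful


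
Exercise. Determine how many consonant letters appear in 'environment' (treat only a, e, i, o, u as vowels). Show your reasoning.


Consonants in 'environment': n, v, r, n, m, n, t = 7 consonants.

7


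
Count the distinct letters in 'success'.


Unique letters in 'success': {c, e, s, u} = 4 distinct letters.

4


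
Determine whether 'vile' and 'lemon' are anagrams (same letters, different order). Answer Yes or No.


Sorted letters of 'vile': 'eilv'
Sorted letters of 'lemon': 'elmno'
They do not match.

No


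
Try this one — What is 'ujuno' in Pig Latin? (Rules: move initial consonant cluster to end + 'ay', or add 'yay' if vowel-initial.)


'ujuno' starts with a vowel, so add 'yay': 'ujunoyay'.

ujunoyay


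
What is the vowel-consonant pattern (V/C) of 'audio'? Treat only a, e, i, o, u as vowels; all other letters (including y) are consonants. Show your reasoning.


Letter mapping: a = V, u = V, d = C, i = V, o = V.

VVCVV


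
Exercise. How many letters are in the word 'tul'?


Spell out 'tul' and number each letter: t(1), u(2), l(3). Total: 3 letters.

3


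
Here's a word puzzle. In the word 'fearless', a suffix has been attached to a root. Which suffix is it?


The word 'fearless' = 'fear' (root) + '-less' (suffix). The suffix is '-less'.

less


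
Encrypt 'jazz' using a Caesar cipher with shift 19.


Shift each letter by 19: j -> c, a -> t, z -> s, z -> s. Result: 'ctss'.

ctss


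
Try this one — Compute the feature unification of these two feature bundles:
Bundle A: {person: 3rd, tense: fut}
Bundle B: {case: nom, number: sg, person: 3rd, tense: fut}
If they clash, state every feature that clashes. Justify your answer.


Compare features:
case: A=_ vs B=nom -> unified: nom
number: A=_ vs B=sg -> unified: sg
person: A=3rd vs B=3rd -> unified: 3rd
tense: A=fut vs B=fut -> unified: fut
No clashes found.

Unified: {case: nom, number: sg, person: 3rd, tense: fut}


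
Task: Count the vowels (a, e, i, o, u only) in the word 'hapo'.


Vowels in 'hapo': a, o = 2 vowels.

2


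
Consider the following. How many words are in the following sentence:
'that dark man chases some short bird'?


Split into words: that | dark | man | chases | some | short | bird = 7 words.

7


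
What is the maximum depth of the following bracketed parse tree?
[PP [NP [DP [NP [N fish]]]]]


Count bracket nesting levels:
'[' at pos 0: depth = 1
'[' at pos 4: depth = 2
'[' at pos 8: depth = 3
'[' at pos 12: depth = 4
'[' at pos 16: depth = 5
Maximum depth reached: 5

5


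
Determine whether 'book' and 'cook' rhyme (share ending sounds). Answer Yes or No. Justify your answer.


Rime (stressed vowel + following sounds) of 'book': -ook = /ʊk/
Rime of 'cook': -ook = /ʊk/
/ʊk/ and /ʊk/ are the same ending sound, so the words rhyme.

Yes


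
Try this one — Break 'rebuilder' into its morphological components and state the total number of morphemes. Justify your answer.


Step 1: Identify prefix: 're' (meaning: again)
Step 2: Identify root: 'build'
Step 3: Identify suffix(es): 'er'
Decomposition: re- (prefix: again) + build (root) + -er (suffix: one who)
Total morphemes: 3

3 morphemes (re- (prefix: again) + build (root) + -er (suffix: one who))


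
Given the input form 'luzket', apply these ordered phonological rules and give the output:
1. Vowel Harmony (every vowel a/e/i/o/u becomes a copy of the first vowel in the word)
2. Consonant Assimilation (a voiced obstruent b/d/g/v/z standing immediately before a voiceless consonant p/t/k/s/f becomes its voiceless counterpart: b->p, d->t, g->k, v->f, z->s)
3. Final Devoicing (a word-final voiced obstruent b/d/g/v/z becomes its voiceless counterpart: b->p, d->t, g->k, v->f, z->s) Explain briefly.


Starting form: 'luzket'
Rule 1: Vowel Harmony: all vowels become 'u' (matching first vowel). 'luzket' -> 'luzkut'
Rule 2: Consonant Assimilation: voiced obstruent before voiceless consonant becomes voiceless ('zk' -> 'sk'). 'luzkut' -> 'luskut'
Rule 3: Final Devoicing: final consonant 't' is not one of the voiced obstruents b/d/g/v/z. No change.
Final form: 'luskut'

luskut


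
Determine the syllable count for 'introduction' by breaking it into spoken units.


Break 'introduction' into syllables: in-tro-duc-tion -> in | tro | duc | tion = 4 syllables

4 syllables


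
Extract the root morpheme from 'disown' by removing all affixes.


Remove prefix 'dis' from 'disown' to get root 'own'.

own


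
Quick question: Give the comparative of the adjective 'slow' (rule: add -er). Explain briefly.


Apply comparative formation (add -er): 'slow' -> 'slower'.

slower


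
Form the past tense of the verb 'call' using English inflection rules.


Apply rule: Add -ed. 'call' becomes 'called'.

called


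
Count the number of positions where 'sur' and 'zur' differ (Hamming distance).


Alignment:
Position 1: 's' vs 'z' = DIFFER
Position 2: 'u' vs 'u' = match
Position 3: 'r' vs 'r' = match
Total differences: 1

1


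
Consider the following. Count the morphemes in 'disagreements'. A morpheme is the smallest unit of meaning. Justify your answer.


Decomposition: dis- (prefix) + agree (root) + -ment (suffix) + -s (plural) = 4 morpheme(s)

4 morphemes


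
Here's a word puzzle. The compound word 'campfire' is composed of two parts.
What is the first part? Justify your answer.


Split 'campfire' into 'camp' + 'fire'. The first part is 'camp'.

camp


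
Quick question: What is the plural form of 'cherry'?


Apply rule: Change -y to -ies (consonant + y). 'cherry' becomes 'cherries'.

cherries


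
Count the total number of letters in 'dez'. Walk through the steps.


Spell out 'dez' and number each letter: d(1), e(2), z(3). Total: 3 letters.

3


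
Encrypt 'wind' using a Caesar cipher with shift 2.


Shift each letter by 2: w -> y, i -> k, n -> p, d -> f. Result: 'ykpf'.

ykpf


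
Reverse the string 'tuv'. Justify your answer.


Reverse 'tuv' character by character: 'vut'.

vut


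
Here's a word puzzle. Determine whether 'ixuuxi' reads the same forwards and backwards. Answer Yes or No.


Forward: 'ixuuxi'
Reversed: 'ixuuxi'
They are identical.

Yes


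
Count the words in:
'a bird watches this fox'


Split into words: a | bird | watches | this | fox = 5 words.

5


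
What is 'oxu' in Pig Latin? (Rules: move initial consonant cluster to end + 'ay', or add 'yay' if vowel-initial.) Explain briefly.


'oxu' starts with a vowel, so add 'yay': 'oxuyay'.

oxuyay


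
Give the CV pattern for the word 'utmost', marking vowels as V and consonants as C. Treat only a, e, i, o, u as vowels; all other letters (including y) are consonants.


Letter mapping: u = V, t = C, m = C, o = V, s = C, t = C.

VCCVCC


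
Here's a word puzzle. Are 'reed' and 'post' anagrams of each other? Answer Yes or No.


Sorted letters of 'reed': 'deer'
Sorted letters of 'post': 'opst'
They do not match.

No


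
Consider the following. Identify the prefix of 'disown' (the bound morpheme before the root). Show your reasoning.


The word 'disown' = 'dis' (prefix) + 'own' (root). The prefix is 'dis'.

dis


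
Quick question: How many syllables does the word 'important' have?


Break 'important' into syllables: im-por-tant -> im | por | tant = 3 syllables

3 syllables


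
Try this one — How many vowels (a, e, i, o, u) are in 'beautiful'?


Vowels in 'beautiful': e, a, u, i, u = 5 vowels.

5


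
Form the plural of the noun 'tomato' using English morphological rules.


Apply rule: Add -es (consonant + o). 'tomato' becomes 'tomatoes'.

tomatoes


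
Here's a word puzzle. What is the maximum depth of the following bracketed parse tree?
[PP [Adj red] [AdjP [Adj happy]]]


Count bracket nesting levels:
'[' at pos 0: depth = 1
'[' at pos 4: depth = 2
'[' at pos 14: depth = 2
'[' at pos 20: depth = 3
Maximum depth reached: 3

3


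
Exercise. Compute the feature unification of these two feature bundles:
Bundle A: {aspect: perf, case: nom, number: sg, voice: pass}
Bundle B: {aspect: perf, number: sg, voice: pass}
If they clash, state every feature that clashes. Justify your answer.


Compare features:
aspect: A=perf vs B=perf -> unified: perf
case: A=nom vs B=_ -> unified: nom
number: A=sg vs B=sg -> unified: sg
voice: A=pass vs B=pass -> unified: pass
No clashes found.

Unified: {aspect: perf, case: nom, number: sg, voice: pass}


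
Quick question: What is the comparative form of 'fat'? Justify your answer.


Apply comparative formation (double final consonant, add -er): 'fat' -> 'fatter'.

fatter


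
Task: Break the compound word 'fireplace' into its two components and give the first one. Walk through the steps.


Split 'fireplace' into 'fire' + 'place'. The first part is 'fire'.

fire


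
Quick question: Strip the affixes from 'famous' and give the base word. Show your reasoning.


Remove suffix '-ous' from 'famous' to get root 'fame'.

fame


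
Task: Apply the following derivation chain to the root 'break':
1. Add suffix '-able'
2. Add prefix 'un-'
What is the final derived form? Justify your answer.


Step 1: Add suffix '-able' to 'break' = 'breakable'
Step 2: Add prefix 'un-' to 'breakable' = 'unbreakable'

unbreakable


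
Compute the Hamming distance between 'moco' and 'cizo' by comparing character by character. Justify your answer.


Alignment:
Position 1: 'm' vs 'c' = DIFFER
Position 2: 'o' vs 'i' = DIFFER
Position 3: 'c' vs 'z' = DIFFER
Position 4: 'o' vs 'o' = match
Total differences: 3

3


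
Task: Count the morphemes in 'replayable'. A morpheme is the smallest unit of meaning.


Decomposition: re- (prefix) + play (root) + -able (suffix) = 3 morpheme(s)

3 morphemes


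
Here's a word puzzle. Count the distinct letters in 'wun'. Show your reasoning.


Unique letters in 'wun': {n, u, w} = 3 distinct letters.

3


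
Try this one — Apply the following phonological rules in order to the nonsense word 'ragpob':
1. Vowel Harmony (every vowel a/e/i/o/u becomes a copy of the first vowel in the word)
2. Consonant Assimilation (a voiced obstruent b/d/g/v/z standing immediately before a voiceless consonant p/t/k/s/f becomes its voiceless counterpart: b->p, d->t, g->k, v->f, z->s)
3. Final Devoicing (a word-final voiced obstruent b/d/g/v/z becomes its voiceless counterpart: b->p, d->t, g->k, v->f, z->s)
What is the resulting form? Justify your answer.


Starting form: 'ragpob'
Rule 1: Vowel Harmony: all vowels become 'a' (matching first vowel). 'ragpob' -> 'ragpab'
Rule 2: Consonant Assimilation: voiced obstruent before voiceless consonant becomes voiceless ('gp' -> 'kp'). 'ragpab' -> 'rakpab'
Rule 3: Final Devoicing: word-final voiced obstruent 'b' becomes voiceless 'p'. 'rakpab' -> 'rakpap'
Final form: 'rakpap'

rakpap


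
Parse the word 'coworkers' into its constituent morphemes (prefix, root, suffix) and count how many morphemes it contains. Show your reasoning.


Step 1: Identify prefix: 'co' (meaning: together)
Step 2: Identify root: 'work'
Step 3: Identify suffix(es): 'er, s'
Decomposition: co- (prefix: together) + work (root) + -er (suffix: one who) + -s (plural)
Total morphemes: 4

4 morphemes (co- (prefix: together) + work (root) + -er (suffix: one who) + -s (plural))


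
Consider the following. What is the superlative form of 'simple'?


Apply superlative formation (ends in e: add -st): 'simple' -> 'simplest'.

simplest


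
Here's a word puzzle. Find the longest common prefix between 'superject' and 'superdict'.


Compare from the start: 5 characters match: 'super'. Mismatch at position 6: 'j' vs 'd'.

super


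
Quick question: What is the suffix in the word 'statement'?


The word 'statement' = 'state' (root) + '-ment' (suffix). The suffix is '-ment'.

ment


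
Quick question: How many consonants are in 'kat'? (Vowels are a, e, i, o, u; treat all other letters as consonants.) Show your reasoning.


Consonants in 'kat': k, t = 2 consonants.

2


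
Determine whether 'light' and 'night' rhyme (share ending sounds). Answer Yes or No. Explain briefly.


Rime (stressed vowel + following sounds) of 'light': -ight = /aɪt/
Rime of 'night': -ight = /aɪt/
/aɪt/ and /aɪt/ are the same ending sound, so the words rhyme.

Yes


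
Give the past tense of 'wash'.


Apply rule: Add -ed. 'wash' becomes 'washed'.

washed


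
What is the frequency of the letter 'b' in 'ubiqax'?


Letter 'b' in 'ubiqax': found at position(s) 2 = 1 occurrence(s).

1


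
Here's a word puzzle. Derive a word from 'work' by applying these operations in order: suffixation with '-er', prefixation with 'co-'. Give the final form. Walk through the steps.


Step 1: Add suffix '-er' to 'work' = 'worker'
Step 2: Add prefix 'co-' to 'worker' = 'coworker'

coworker


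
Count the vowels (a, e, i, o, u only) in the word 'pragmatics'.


Vowels in 'pragmatics': a, a, i = 3 vowels.

3


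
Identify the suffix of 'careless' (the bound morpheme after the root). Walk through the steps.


The word 'careless' = 'care' (root) + '-less' (suffix). The suffix is '-less'.

less


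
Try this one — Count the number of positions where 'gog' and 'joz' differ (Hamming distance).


Alignment:
Position 1: 'g' vs 'j' = DIFFER
Position 2: 'o' vs 'o' = match
Position 3: 'g' vs 'z' = DIFFER
Total differences: 2

2


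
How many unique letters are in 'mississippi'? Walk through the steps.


Unique letters in 'mississippi': {i, m, p, s} = 4 distinct letters.

4


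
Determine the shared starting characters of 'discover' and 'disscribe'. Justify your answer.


Compare from the start: 3 characters match: 'dis'. Mismatch at position 4: 'c' vs 's'.

dis


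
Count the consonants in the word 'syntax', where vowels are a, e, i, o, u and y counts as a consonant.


Consonants in 'syntax': s, y, n, t, x = 5 consonants.

5


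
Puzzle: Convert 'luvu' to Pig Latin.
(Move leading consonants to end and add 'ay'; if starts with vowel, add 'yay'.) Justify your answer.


'luvu': move consonant cluster 'l' to end and add 'ay': 'uvulay'.

uvulay


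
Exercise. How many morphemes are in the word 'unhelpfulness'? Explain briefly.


Decomposition: un- (prefix) + help (root) + -ful (suffix) + -ness (suffix) = 4 morpheme(s)

4 morphemes


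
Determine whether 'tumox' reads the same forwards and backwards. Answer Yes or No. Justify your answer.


Forward: 'tumox'
Reversed: 'xomut'
They differ.

No


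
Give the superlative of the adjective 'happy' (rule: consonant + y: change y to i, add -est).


Apply superlative formation (consonant + y: change y to i, add -est): 'happy' -> 'happiest'.

happiest


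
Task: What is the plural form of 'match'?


Apply rule: Add -es (sibilant/fricative ending). 'match' becomes 'matches'.

matches


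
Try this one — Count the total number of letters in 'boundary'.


Spell out 'boundary' and number each letter: b(1), o(2), u(3), n(4), d(5), a(6), r(7), y(8). Total: 8 letters.

8


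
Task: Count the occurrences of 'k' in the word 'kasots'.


Letter 'k' in 'kasots': found at position(s) 1 = 1 occurrence(s).

1


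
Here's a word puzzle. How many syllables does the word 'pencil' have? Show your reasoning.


Break 'pencil' into syllables: pen-cil -> pen | cil = 2 syllables

2 syllables


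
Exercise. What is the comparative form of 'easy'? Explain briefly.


Apply comparative formation (consonant + y: change y to i, add -er): 'easy' -> 'easier'.

easier


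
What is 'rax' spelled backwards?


Reverse 'rax' character by character: 'xar'.

xar


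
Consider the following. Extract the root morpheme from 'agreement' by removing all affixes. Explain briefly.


Remove suffix '-ment' from 'agreement' to get root 'agree'.

agree


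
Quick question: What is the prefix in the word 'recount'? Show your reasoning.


The word 'recount' = 're' (prefix) + 'count' (root). The prefix is 're'.

re


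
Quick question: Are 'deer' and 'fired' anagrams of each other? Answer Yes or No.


Sorted letters of 'deer': 'deer'
Sorted letters of 'fired': 'defir'
They do not match.

No


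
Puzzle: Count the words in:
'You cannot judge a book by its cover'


Split into words: You | cannot | judge | a | book | by | its | cover = 8 words.

8


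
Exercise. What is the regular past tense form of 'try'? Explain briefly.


Apply rule: Change -y to -ied. 'try' becomes 'tried'.

tried


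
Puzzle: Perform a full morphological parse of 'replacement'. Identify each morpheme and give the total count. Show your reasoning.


Step 1: Identify prefix: 're' (meaning: again)
Step 2: Identify root: 'place'
Step 3: Identify suffix(es): 'ment'
Decomposition: re- (prefix: again) + place (root) + -ment (suffix: action/result)
Total morphemes: 3

3 morphemes (re- (prefix: again) + place (root) + -ment (suffix: action/result))


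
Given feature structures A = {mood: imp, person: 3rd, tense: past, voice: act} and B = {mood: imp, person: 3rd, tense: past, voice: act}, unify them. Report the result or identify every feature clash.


Compare features:
mood: A=imp vs B=imp -> unified: imp
person: A=3rd vs B=3rd -> unified: 3rd
tense: A=past vs B=past -> unified: past
voice: A=act vs B=act -> unified: act
No clashes found.

Unified: {mood: imp, person: 3rd, tense: past, voice: act}


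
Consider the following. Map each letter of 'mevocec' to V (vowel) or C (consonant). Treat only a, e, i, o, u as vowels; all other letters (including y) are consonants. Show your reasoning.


Letter mapping: m = C, e = V, v = C, o = V, c = C, e = V, c = C.

CVCVCVC


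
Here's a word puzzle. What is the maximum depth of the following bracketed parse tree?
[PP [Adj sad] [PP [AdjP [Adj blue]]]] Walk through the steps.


Count bracket nesting levels:
'[' at pos 0: depth = 1
'[' at pos 4: depth = 2
'[' at pos 14: depth = 2
'[' at pos 18: depth = 3
'[' at pos 24: depth = 4
Maximum depth reached: 4

4


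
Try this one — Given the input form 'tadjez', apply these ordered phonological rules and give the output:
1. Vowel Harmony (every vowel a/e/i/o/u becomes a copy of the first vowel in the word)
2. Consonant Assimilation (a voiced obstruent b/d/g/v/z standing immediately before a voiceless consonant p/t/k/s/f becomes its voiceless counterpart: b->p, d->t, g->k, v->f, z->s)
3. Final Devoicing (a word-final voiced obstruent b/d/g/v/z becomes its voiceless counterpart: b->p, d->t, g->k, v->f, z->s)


Starting form: 'tadjez'
Rule 1: Vowel Harmony: all vowels become 'a' (matching first vowel). 'tadjez' -> 'tadjaz'
Rule 2: Consonant Assimilation: no voiced obstruent (b/d/g/v/z) stands immediately before a voiceless consonant (p/t/k/s/f). No change.
Rule 3: Final Devoicing: word-final voiced obstruent 'z' becomes voiceless 's'. 'tadjaz' -> 'tadjas'
Final form: 'tadjas'

tadjas


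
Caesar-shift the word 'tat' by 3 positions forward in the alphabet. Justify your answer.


Shift each letter by 3: t -> w, a -> d, t -> w. Result: 'wdw'.

wdw


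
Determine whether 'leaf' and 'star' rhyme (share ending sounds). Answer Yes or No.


Rime (stressed vowel + following sounds) of 'leaf': -eaf = /iːf/
Rime of 'star': -ar = /ɑːr/
/iːf/ and /ɑːr/ are different ending sounds, so the words do not rhyme.

No


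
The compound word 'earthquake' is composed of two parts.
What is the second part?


Split 'earthquake' into 'earth' + 'quake'. The second part is 'quake'.

quake


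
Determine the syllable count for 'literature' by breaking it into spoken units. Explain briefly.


Break 'literature' into syllables: lit-er-a-ture -> lit | er | a | ture = 4 syllables

4 syllables


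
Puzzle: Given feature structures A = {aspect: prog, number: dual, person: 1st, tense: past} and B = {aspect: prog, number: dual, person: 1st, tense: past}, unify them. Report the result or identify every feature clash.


Compare features:
aspect: A=prog vs B=prog -> unified: prog
number: A=dual vs B=dual -> unified: dual
person: A=1st vs B=1st -> unified: 1st
tense: A=past vs B=past -> unified: past
No clashes found.

Unified: {aspect: prog, number: dual, person: 1st, tense: past}


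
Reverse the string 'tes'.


Reverse 'tes' character by character: 'set'.

set


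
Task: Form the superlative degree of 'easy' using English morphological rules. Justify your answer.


Apply superlative formation (consonant + y: change y to i, add -est): 'easy' -> 'easiest'.

easiest


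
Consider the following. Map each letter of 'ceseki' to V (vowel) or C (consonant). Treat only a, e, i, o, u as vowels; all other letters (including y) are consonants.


Letter mapping: c = C, e = V, s = C, e = V, k = C, i = V.

CVCVCV


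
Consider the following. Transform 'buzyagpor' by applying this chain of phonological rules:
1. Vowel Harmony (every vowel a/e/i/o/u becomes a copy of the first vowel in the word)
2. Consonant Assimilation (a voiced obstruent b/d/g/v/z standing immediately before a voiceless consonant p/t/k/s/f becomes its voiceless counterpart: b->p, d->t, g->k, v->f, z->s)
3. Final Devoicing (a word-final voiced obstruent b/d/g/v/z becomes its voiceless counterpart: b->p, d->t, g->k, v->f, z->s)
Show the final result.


Starting form: 'buzyagpor'
Rule 1: Vowel Harmony: all vowels become 'u' (matching first vowel). 'buzyagpor' -> 'buzyugpur'
Rule 2: Consonant Assimilation: voiced obstruent before voiceless consonant becomes voiceless ('gp' -> 'kp'). 'buzyugpur' -> 'buzyukpur'
Rule 3: Final Devoicing: final consonant 'r' is not one of the voiced obstruents b/d/g/v/z. No change.
Final form: 'buzyukpur'

buzyukpur


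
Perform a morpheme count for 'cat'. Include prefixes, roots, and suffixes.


Decomposition: cat (free morpheme) = 1 morpheme(s)

1 morphemes


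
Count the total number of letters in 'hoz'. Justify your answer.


Spell out 'hoz' and number each letter: h(1), o(2), z(3). Total: 3 letters.

3


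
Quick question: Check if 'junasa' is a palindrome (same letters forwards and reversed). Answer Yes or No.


Forward: 'junasa'
Reversed: 'asanuj'
They differ.

No


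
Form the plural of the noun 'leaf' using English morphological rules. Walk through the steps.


Apply rule: Change -f to -ves. 'leaf' becomes 'leaves'.

leaves


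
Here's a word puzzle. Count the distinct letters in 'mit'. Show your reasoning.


Unique letters in 'mit': {i, m, t} = 3 distinct letters.

3


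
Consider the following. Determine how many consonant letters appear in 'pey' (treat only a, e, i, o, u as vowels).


Consonants in 'pey': p, y = 2 consonants.

2


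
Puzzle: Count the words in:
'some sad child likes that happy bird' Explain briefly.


Split into words: some | sad | child | likes | that | happy | bird = 7 words.

7


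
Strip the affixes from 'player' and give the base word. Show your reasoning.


Remove suffix '-er' from 'player' to get root 'play'.

play


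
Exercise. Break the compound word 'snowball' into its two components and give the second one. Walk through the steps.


Split 'snowball' into 'snow' + 'ball'. The second part is 'ball'.

ball


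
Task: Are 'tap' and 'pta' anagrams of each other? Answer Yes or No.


Sorted letters of 'tap': 'apt'
Sorted letters of 'pta': 'apt'
They match.

Yes


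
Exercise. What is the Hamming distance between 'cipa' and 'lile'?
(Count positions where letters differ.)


Alignment:
Position 1: 'c' vs 'l' = DIFFER
Position 2: 'i' vs 'i' = match
Position 3: 'p' vs 'l' = DIFFER
Position 4: 'a' vs 'e' = DIFFER
Total differences: 3

3


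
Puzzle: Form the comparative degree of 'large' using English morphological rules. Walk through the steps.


Apply comparative formation (ends in e: add -r): 'large' -> 'larger'.

larger


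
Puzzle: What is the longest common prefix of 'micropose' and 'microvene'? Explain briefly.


Compare from the start: 5 characters match: 'micro'. Mismatch at position 6: 'p' vs 'v'.

micro


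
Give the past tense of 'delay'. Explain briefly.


Apply rule: Add -ed. 'delay' becomes 'delayed'.

delayed


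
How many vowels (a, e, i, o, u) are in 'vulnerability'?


Vowels in 'vulnerability': u, e, a, i, i = 5 vowels.

5


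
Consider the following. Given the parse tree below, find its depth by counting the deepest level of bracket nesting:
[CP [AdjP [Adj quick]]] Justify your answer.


Count bracket nesting levels:
'[' at pos 0: depth = 1
'[' at pos 4: depth = 2
'[' at pos 10: depth = 3
Maximum depth reached: 3

3


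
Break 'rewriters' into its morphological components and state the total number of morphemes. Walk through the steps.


Step 1: Identify prefix: 're' (meaning: again)
Step 2: Identify root: 'write'
Step 3: Identify suffix(es): 'er, s'
Decomposition: re- (prefix: again) + write (root) + -er (suffix: one who) + -s (plural)
Total morphemes: 4

4 morphemes (re- (prefix: again) + write (root) + -er (suffix: one who) + -s (plural))
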